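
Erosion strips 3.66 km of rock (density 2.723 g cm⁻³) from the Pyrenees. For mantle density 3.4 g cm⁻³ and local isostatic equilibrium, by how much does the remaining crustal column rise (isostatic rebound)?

2.93 km

Unloading: uplift u = e ρ_c/ρ_m = 3.66 km × 2.723/3.4 = 2.93 km.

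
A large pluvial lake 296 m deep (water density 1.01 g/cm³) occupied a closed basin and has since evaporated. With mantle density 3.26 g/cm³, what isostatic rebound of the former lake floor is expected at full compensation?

91.7 m

u = d ρ_w/ρ_m = 296 m × 1.01/3.26 = 91.7 m.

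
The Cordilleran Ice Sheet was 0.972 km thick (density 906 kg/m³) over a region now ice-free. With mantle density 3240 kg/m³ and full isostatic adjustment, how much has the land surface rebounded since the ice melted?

Removing the load lets mantle flow back in; uplift u satisfies ρ_ice t = ρ_m u.
u = t ρ_ice/ρ_m = 0.972 km × 906/3240 = 0.272 km.

0.272 km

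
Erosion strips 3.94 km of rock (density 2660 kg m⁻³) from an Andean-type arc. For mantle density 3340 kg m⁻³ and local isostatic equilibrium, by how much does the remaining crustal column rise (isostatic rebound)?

Unloading: uplift u = e ρ_c/ρ_m = 3.94 km × 2660/3340 = 3.14 km.

3.14 km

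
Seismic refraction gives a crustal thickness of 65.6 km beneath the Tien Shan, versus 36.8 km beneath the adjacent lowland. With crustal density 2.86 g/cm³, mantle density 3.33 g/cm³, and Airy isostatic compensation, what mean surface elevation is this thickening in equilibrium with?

4.06 km

Excess crust Δ = 65.6 km − 36.8 km = 28.8 km, split between elevation h and root r with h + r = Δ.
Airy balance ρ_c h = (ρ_m − ρ_c) r gives r = h ρ_c/(ρ_m − ρ_c), so h (1 + ρ_c/(ρ_m − ρ_c)) = Δ, i.e. h = Δ (ρ_m − ρ_c)/ρ_m.
h = 28.8 km × 0.47/3.33 = 4.06 km.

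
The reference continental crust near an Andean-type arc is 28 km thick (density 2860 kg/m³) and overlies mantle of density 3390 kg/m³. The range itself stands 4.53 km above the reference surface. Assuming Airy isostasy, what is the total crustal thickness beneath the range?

57 km

Root depth r = h ρ_c / (ρ_m − ρ_c) = 4.53 km × 2860 / 530 = 24.44 km.
Total thickness = T + h + r = 28 km + 4.53 km + 24.44 km = 57 km.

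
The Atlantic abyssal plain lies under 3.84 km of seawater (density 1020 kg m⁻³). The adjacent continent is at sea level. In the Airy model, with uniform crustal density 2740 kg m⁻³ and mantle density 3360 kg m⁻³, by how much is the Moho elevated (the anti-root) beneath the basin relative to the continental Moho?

10.7 km

Equating mass per unit area of the two columns: replacing crust with seawater at the top is compensated by replacing crust with mantle at the base: d (ρ_c − ρ_w) = a (ρ_m − ρ_c).
a = d (ρ_c − ρ_w)/(ρ_m − ρ_c) = 3.84 km × 1720/620 = 10.7 km.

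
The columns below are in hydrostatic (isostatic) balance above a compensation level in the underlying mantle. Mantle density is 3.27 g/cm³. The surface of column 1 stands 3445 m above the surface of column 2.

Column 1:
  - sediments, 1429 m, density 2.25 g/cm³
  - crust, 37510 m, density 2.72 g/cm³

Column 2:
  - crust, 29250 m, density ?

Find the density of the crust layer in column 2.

2.9 g/cm³

Take the compensation level at the base of the deeper column (depth z_c below the surface of column 1) and equate Σ ρ_i t_i down to z_c; mantle fills any gap and the z_c terms cancel.
Column 1: 1429×2.25 + 37510×2.72 + (z_c − 38939)×3.27
Column 2: 3445×0 + 29250×ρ + (z_c − 3445 − 29250)×3.27
The z_c×3.27 term appears on both sides and cancels. Collect the known terms of each column as K = Σ(ρt)_known − 3.27 × (depth of known layers): K_1 = 105242.45 − 3.27×38939 = −22088.08; K_2 = 0 − 3.27×(3445 + 29250) = −106912.65.
Balance: K_1 = K_2 + 29250×ρ, so ρ = (K_1 − K_2)/29250 = 84824.6/29250 = 2.9 g/cm³.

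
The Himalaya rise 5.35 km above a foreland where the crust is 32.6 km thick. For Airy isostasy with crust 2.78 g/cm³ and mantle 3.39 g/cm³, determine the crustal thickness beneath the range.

Root depth r = h ρ_c / (ρ_m − ρ_c) = 5.35 km × 2.78 / 0.61 = 24.38 km.
Total thickness = T + h + r = 32.6 km + 5.35 km + 24.38 km = 62.3 km.

62.3 km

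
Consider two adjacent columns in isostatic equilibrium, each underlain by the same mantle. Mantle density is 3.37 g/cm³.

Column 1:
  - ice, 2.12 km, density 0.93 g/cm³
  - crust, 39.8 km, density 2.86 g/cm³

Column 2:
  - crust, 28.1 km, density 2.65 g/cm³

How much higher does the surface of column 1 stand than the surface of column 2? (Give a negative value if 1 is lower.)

For any compensation level in the mantle, the mantle terms cancel and isostasy reduces to e = (Σt_1 − Σt_2) − (Σ(ρt)_1 − Σ(ρt)_2) / ρ_m.
Σt_1 = 41.92 km; Σt_2 = 28.1 km; Σ(ρt)_1 = 115.7996; Σ(ρt)_2 = 74.465 (in km·g/cm³).
e = (41.92 − 28.1) − (115.7996 − 74.465) / 3.37 = 1.55 km.

1.55 km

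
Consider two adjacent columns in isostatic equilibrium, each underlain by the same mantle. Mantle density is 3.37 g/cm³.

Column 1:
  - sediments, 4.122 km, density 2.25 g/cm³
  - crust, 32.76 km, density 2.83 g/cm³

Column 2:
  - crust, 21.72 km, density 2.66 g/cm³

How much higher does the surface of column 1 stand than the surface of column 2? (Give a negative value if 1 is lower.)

For any compensation level in the mantle, the mantle terms cancel and isostasy reduces to e = (Σt_1 − Σt_2) − (Σ(ρt)_1 − Σ(ρt)_2) / ρ_m.
Σt_1 = 36.882 km; Σt_2 = 21.72 km; Σ(ρt)_1 = 101.9853; Σ(ρt)_2 = 57.7752 (in km·g/cm³).
e = (36.882 − 21.72) − (101.9853 − 57.7752) / 3.37 = 2.04 km.

2.04 km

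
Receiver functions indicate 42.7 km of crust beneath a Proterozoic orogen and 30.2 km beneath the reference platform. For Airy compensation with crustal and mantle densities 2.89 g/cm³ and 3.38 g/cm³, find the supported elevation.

Excess crust Δ = 42.7 km − 30.2 km = 12.5 km, split between elevation h and root r with h + r = Δ.
Airy balance ρ_c h = (ρ_m − ρ_c) r gives r = h ρ_c/(ρ_m − ρ_c), so h (1 + ρ_c/(ρ_m − ρ_c)) = Δ, i.e. h = Δ (ρ_m − ρ_c)/ρ_m.
h = 12.5 km × 0.49/3.38 = 1.81 km.

1.81 km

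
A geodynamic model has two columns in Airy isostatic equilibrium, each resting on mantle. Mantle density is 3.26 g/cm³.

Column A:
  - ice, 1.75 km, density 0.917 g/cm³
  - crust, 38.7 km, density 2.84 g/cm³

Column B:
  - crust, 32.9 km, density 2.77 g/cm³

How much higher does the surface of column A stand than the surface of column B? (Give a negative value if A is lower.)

1.3 km

For any compensation level in the mantle, the mantle terms cancel and isostasy reduces to e = (Σt_A − Σt_B) − (Σ(ρt)_A − Σ(ρt)_B) / ρ_m.
Σt_A = 40.45 km; Σt_B = 32.9 km; Σ(ρt)_A = 111.51275; Σ(ρt)_B = 91.133 (in km·g/cm³).
e = (40.45 − 32.9) − (111.51275 − 91.133) / 3.26 = 1.3 km.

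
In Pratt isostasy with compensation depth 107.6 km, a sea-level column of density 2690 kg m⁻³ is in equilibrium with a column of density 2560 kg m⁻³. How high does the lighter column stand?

5.46 km

ρ_ref D = ρ (D + h) → h = D (ρ_ref − ρ)/ρ.
h = 107.6 km × (2690 − 2560)/2560 = 5.46 km.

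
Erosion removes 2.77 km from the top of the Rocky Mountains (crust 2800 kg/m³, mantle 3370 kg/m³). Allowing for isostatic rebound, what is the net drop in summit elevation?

Rebound u = e ρ_c/ρ_m = 2.77 km × 2800/3370 = 2.301 km.
Net surface drop = e − u = 2.77 km − 2.301 km = e (ρ_m − ρ_c)/ρ_m = 0.469 km.

0.469 km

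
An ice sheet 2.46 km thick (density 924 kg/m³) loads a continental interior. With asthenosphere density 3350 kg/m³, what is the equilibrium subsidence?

Isostatic balance requires: the ice load ρ_ice t is balanced by mantle displaced below, ρ_m s.
s = t ρ_ice / ρ_m = 2.46 km × 924/3350 = 0.679 km.

0.679 km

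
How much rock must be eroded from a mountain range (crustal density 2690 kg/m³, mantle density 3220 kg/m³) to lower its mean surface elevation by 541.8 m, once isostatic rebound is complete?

3290 m

Net drop Δ = e − u = e − e ρ_c/ρ_m = e (ρ_m − ρ_c)/ρ_m.
e = Δ ρ_m/(ρ_m − ρ_c) = 541.8 m × 3220/530 = 3290 m.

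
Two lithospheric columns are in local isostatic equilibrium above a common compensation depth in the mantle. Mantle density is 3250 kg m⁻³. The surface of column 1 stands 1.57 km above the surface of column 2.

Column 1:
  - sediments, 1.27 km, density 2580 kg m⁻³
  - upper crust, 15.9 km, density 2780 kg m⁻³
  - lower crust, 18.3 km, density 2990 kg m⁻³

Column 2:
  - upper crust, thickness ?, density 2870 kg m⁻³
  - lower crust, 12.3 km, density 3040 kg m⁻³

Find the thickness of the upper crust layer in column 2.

14.2 km

Take the compensation level at the base of the deeper column (depth z_c below the surface of column 1) and equate Σ ρ_i t_i down to z_c; mantle fills any gap and the z_c terms cancel.
Column 1: 1.27×2580 + 15.9×2780 + 18.3×2990 + (z_c − 35.47)×3250
Column 2: 1.57×0 + x×2870 + 12.3×3040 + (z_c − 1.57 − 12.3 − x)×3250
The z_c×3250 term appears on both sides and cancels. Collect the known terms of each column as K = Σ(ρt)_known − 3250 × (depth of known layers): K_1 = 102195.6 − 3250×35.47 = −13081.9; K_2 = 37392 − 3250×(1.57 + 12.3) = −7685.5.
Balance: K_1 = K_2 − x×(3250 − 2870), so x = (K_2 − K_1)/(3250 − 2870) = 5396.4/380 = 14.2 km.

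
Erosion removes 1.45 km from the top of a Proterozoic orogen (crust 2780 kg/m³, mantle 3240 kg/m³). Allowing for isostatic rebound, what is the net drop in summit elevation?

0.206 km

Rebound u = e ρ_c/ρ_m = 1.45 km × 2780/3240 = 1.244 km.
Net surface drop = e − u = 1.45 km − 1.244 km = e (ρ_m − ρ_c)/ρ_m = 0.206 km.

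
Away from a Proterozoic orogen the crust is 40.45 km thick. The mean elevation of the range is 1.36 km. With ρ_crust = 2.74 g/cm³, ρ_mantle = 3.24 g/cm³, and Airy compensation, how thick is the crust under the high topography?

Root depth r = h ρ_c / (ρ_m − ρ_c) = 1.36 km × 2.74 / 0.5 = 7.453 km.
Total thickness = T + h + r = 40.45 km + 1.36 km + 7.453 km = 49.3 km.

49.3 km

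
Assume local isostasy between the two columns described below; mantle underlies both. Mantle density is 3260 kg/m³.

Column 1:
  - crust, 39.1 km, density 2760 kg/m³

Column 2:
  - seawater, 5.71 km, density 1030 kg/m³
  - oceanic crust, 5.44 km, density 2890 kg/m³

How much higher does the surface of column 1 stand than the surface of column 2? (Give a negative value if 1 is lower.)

For any compensation level in the mantle, the mantle terms cancel and isostasy reduces to e = (Σt_1 − Σt_2) − (Σ(ρt)_1 − Σ(ρt)_2) / ρ_m.
Σt_1 = 39.1 km; Σt_2 = 11.15 km; Σ(ρt)_1 = 107916; Σ(ρt)_2 = 21602.9 (in km·kg/m³).
e = (39.1 − 11.15) − (107916 − 21602.9) / 3260 = 1.47 km.

1.47 km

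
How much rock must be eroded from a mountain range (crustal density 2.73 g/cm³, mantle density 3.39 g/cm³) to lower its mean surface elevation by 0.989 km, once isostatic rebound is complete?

Net drop Δ = e − u = e − e ρ_c/ρ_m = e (ρ_m − ρ_c)/ρ_m.
e = Δ ρ_m/(ρ_m − ρ_c) = 0.989 km × 3.39/0.66 = 5.08 km.

5.08 km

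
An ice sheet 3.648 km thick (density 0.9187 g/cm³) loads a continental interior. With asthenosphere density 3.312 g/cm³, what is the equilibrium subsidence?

1.01 km

In Airy isostatic equilibrium: the ice load ρ_ice t is balanced by mantle displaced below, ρ_m s.
s = t ρ_ice / ρ_m = 3.648 km × 0.9187/3.312 = 1.01 km.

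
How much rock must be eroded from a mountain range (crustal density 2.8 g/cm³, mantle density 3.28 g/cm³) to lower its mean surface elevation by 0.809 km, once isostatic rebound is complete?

5.53 km

Net drop Δ = e − u = e − e ρ_c/ρ_m = e (ρ_m − ρ_c)/ρ_m.
e = Δ ρ_m/(ρ_m − ρ_c) = 0.809 km × 3.28/0.48 = 5.53 km.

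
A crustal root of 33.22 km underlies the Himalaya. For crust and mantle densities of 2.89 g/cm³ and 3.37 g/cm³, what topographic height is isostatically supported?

5.52 km

Isostatic balance requires: ρ_c h = (ρ_m − ρ_c) r.
h = r (ρ_m − ρ_c) / ρ_c = 33.22 km × (3.37 − 2.89) / 2.89 = 5.52 km.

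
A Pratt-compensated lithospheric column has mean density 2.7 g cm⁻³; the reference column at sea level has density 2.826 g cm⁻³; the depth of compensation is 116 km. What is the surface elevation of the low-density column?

ρ_ref D = ρ (D + h) → h = D (ρ_ref − ρ)/ρ.
h = 116 km × (2.826 − 2.7)/2.7 = 5.41 km.

5.41 km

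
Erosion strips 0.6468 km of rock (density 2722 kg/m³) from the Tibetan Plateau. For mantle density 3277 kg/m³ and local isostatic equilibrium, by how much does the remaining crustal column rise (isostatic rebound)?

0.537 km

Unloading: uplift u = e ρ_c/ρ_m = 0.6468 km × 2722/3277 = 0.537 km.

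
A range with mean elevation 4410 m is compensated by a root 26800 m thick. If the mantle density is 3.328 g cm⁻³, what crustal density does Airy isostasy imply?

2.86 g cm⁻³

ρ_c h = (ρ_m − ρ_c) r → ρ_c (h + r) = ρ_m r → ρ_c = ρ_m r / (h + r).
ρ_c = 3.328 × 26800 m / (4410 m + 26800 m) = 2.86 g cm⁻³.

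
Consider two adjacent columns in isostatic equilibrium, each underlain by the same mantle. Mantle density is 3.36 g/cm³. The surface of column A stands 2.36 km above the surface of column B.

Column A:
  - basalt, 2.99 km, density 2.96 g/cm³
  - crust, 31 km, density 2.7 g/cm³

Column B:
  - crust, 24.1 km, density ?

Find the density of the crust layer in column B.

2.79 g/cm³

Take the compensation level at the base of the deeper column (depth z_c below the surface of column A) and equate Σ ρ_i t_i down to z_c; mantle fills any gap and the z_c terms cancel.
Column A: 2.99×2.96 + 31×2.7 + (z_c − 33.99)×3.36
Column B: 2.36×0 + 24.1×ρ + (z_c − 2.36 − 24.1)×3.36
The z_c×3.36 term appears on both sides and cancels. Collect the known terms of each column as K = Σ(ρt)_known − 3.36 × (depth of known layers): K_A = 92.5504 − 3.36×33.99 = −21.656; K_B = 0 − 3.36×(2.36 + 24.1) = −88.9056.
Balance: K_A = K_B + 24.1×ρ, so ρ = (K_A − K_B)/24.1 = 67.2496/24.1 = 2.79 g/cm³.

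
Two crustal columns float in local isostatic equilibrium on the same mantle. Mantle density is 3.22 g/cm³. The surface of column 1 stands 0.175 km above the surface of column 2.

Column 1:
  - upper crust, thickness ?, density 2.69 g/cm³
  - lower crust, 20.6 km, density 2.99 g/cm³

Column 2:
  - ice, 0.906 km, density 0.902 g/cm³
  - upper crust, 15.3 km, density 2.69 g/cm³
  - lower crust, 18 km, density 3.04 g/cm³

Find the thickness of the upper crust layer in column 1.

Take the compensation level at the base of the deeper column (depth z_c below the surface of column 1) and equate Σ ρ_i t_i down to z_c; mantle fills any gap and the z_c terms cancel.
Column 1: x×2.69 + 20.6×2.99 + (z_c − 20.6 − x)×3.22
Column 2: 0.175×0 + 0.906×0.902 + 15.3×2.69 + 18×3.04 + (z_c − 0.175 − 34.206)×3.22
The z_c×3.22 term appears on both sides and cancels. Collect the known terms of each column as K = Σ(ρt)_known − 3.22 × (depth of known layers): K_1 = 61.594 − 3.22×20.6 = −4.738; K_2 = 96.694212 − 3.22×(0.175 + 34.206) = −14.012608.
Balance: K_1 − x×(3.22 − 2.69) = K_2, so x = (K_1 − K_2)/(3.22 − 2.69) = 9.27461/0.53 = 17.5 km.

17.5 km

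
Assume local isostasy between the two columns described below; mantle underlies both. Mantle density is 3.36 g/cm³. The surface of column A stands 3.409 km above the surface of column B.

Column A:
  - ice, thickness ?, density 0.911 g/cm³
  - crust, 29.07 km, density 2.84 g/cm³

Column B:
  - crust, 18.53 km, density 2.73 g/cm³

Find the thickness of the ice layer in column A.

3.27 km

Take the compensation level at the base of the deeper column (depth z_c below the surface of column A) and equate Σ ρ_i t_i down to z_c; mantle fills any gap and the z_c terms cancel.
Column A: x×0.911 + 29.07×2.84 + (z_c − 29.07 − x)×3.36
Column B: 3.409×0 + 18.53×2.73 + (z_c − 3.409 − 18.53)×3.36
The z_c×3.36 term appears on both sides and cancels. Collect the known terms of each column as K = Σ(ρt)_known − 3.36 × (depth of known layers): K_A = 82.5588 − 3.36×29.07 = −15.1164; K_B = 50.5869 − 3.36×(3.409 + 18.53) = −23.12814.
Balance: K_A − x×(3.36 − 0.911) = K_B, so x = (K_A − K_B)/(3.36 − 0.911) = 8.01174/2.449 = 3.27 km.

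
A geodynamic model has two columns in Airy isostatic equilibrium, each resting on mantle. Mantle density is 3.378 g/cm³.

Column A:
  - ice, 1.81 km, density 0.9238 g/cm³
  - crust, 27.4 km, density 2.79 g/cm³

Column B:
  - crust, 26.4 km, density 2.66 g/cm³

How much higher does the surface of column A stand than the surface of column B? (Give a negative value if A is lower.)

For any compensation level in the mantle, the mantle terms cancel and isostasy reduces to e = (Σt_A − Σt_B) − (Σ(ρt)_A − Σ(ρt)_B) / ρ_m.
Σt_A = 29.21 km; Σt_B = 26.4 km; Σ(ρt)_A = 78.118078; Σ(ρt)_B = 70.224 (in km·g/cm³).
e = (29.21 − 26.4) − (78.118078 − 70.224) / 3.378 = 0.473 km.

0.473 km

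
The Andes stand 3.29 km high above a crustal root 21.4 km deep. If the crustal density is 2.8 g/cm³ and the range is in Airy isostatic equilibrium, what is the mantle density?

Airy balance: ρ_c h = (ρ_m − ρ_c) r → ρ_m = ρ_c (1 + h/r).
ρ_m = 2.8 × (1 + 3.29 km/21.4 km) = 3.23 g/cm³.

3.23 g/cm³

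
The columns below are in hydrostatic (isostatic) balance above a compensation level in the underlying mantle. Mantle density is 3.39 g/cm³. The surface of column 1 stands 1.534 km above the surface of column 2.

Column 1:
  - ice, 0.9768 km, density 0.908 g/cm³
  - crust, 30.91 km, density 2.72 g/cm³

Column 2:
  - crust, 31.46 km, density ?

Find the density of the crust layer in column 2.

2.82 g/cm³

Take the compensation level at the base of the deeper column (depth z_c below the surface of column 1) and equate Σ ρ_i t_i down to z_c; mantle fills any gap and the z_c terms cancel.
Column 1: 0.9768×0.908 + 30.91×2.72 + (z_c − 31.8868)×3.39
Column 2: 1.534×0 + 31.46×ρ + (z_c − 1.534 − 31.46)×3.39
The z_c×3.39 term appears on both sides and cancels. Collect the known terms of each column as K = Σ(ρt)_known − 3.39 × (depth of known layers): K_1 = 84.9621344 − 3.39×31.8868 = −23.1341176; K_2 = 0 − 3.39×(1.534 + 31.46) = −111.84966.
Balance: K_1 = K_2 + 31.46×ρ, so ρ = (K_1 − K_2)/31.46 = 88.7155/31.46 = 2.82 g/cm³.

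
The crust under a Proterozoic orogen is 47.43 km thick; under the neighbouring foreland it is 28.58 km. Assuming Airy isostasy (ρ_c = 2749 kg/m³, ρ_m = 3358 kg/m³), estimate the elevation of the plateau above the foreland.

3.42 km

Excess crust Δ = 47.43 km − 28.58 km = 18.85 km, split between elevation h and root r with h + r = Δ.
Airy balance ρ_c h = (ρ_m − ρ_c) r gives r = h ρ_c/(ρ_m − ρ_c), so h (1 + ρ_c/(ρ_m − ρ_c)) = Δ, i.e. h = Δ (ρ_m − ρ_c)/ρ_m.
h = 18.85 km × 609/3358 = 3.42 km.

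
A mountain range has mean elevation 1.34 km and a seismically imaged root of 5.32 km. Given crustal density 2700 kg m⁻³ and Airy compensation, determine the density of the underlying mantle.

Airy balance: ρ_c h = (ρ_m − ρ_c) r → ρ_m = ρ_c (1 + h/r).
ρ_m = 2700 × (1 + 1.34 km/5.32 km) = 3380 kg m⁻³.

3380 kg m⁻³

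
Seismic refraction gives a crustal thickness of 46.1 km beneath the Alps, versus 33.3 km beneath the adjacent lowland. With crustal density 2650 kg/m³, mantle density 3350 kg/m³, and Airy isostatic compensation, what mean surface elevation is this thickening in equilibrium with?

Excess crust Δ = 46.1 km − 33.3 km = 12.8 km, split between elevation h and root r with h + r = Δ.
Airy balance ρ_c h = (ρ_m − ρ_c) r gives r = h ρ_c/(ρ_m − ρ_c), so h (1 + ρ_c/(ρ_m − ρ_c)) = Δ, i.e. h = Δ (ρ_m − ρ_c)/ρ_m.
h = 12.8 km × 700/3350 = 2.67 km.

2.67 km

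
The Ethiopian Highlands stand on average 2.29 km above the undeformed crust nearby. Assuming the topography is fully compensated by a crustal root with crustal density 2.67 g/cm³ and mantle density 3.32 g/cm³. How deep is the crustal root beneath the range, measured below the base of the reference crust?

9.41 km

For local isostatic compensation: the weight of the topography is balanced by the buoyancy of the root, ρ_c h = (ρ_m − ρ_c) r.
r = h · ρ_c / (ρ_m − ρ_c) = 2.29 km × 2.67 / (3.32 − 2.67) = 9.41 km.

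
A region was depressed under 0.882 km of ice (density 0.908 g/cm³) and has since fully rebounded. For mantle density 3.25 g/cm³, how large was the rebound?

Removing the load lets mantle flow back in; uplift u satisfies ρ_ice t = ρ_m u.
u = t ρ_ice/ρ_m = 0.882 km × 0.908/3.25 = 0.246 km.

0.246 km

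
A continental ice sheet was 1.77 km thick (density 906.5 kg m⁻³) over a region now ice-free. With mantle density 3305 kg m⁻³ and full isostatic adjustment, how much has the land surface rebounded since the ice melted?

Removing the load lets mantle flow back in; uplift u satisfies ρ_ice t = ρ_m u.
u = t ρ_ice/ρ_m = 1.77 km × 906.5/3305 = 0.485 km.

0.485 km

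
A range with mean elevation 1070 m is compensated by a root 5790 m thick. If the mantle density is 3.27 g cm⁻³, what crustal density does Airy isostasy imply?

2.76 g cm⁻³

ρ_c h = (ρ_m − ρ_c) r → ρ_c (h + r) = ρ_m r → ρ_c = ρ_m r / (h + r).
ρ_c = 3.27 × 5790 m / (1070 m + 5790 m) = 2.76 g cm⁻³.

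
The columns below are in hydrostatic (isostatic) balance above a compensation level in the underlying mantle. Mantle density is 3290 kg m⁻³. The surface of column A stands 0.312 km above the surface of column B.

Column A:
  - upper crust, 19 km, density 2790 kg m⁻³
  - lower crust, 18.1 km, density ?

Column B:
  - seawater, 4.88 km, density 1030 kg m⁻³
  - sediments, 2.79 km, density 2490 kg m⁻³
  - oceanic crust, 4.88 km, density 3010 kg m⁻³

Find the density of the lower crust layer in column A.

2950 kg m⁻³

Take the compensation level at the base of the deeper column (depth z_c below the surface of column A) and equate Σ ρ_i t_i down to z_c; mantle fills any gap and the z_c terms cancel.
Column A: 19×2790 + 18.1×ρ + (z_c − 37.1)×3290
Column B: 0.312×0 + 4.88×1030 + 2.79×2490 + 4.88×3010 + (z_c − 0.312 − 12.55)×3290
The z_c×3290 term appears on both sides and cancels. Collect the known terms of each column as K = Σ(ρt)_known − 3290 × (depth of known layers): K_A = 53010 − 3290×37.1 = −69049; K_B = 26662.3 − 3290×(0.312 + 12.55) = −15653.68.
Balance: K_A + 18.1×ρ = K_B, so ρ = (K_B − K_A)/18.1 = 53395.3/18.1 = 2950 kg m⁻³.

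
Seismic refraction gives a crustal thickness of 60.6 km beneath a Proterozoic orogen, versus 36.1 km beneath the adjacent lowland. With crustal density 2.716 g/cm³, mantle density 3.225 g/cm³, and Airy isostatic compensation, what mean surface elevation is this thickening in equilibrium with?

Excess crust Δ = 60.6 km − 36.1 km = 24.5 km, split between elevation h and root r with h + r = Δ.
Airy balance ρ_c h = (ρ_m − ρ_c) r gives r = h ρ_c/(ρ_m − ρ_c), so h (1 + ρ_c/(ρ_m − ρ_c)) = Δ, i.e. h = Δ (ρ_m − ρ_c)/ρ_m.
h = 24.5 km × 0.509/3.225 = 3.87 km.

3.87 km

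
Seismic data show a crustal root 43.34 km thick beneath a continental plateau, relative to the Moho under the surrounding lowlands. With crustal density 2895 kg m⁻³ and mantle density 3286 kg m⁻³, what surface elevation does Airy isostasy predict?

For local isostatic compensation: ρ_c h = (ρ_m − ρ_c) r.
h = r (ρ_m − ρ_c) / ρ_c = 43.34 km × (3286 − 2895) / 2895 = 5.85 km.

5.85 km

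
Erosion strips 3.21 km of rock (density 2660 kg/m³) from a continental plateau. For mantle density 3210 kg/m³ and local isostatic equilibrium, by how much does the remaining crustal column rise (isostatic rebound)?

2.66 km

Unloading: uplift u = e ρ_c/ρ_m = 3.21 km × 2660/3210 = 2.66 km.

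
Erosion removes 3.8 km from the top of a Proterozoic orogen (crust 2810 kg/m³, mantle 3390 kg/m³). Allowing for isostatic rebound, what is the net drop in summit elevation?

0.65 km

Rebound u = e ρ_c/ρ_m = 3.8 km × 2810/3390 = 3.15 km.
Net surface drop = e − u = 3.8 km − 3.15 km = e (ρ_m − ρ_c)/ρ_m = 0.65 km.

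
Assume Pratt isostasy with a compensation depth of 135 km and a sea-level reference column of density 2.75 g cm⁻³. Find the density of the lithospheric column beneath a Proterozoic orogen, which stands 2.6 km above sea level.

Pratt balance: ρ_ref D = ρ (D + h).
ρ = ρ_ref D/(D + h) = 2.75 × 135 km/(135 km + 2.6 km) = 2.7 g cm⁻³.

2.7 g cm⁻³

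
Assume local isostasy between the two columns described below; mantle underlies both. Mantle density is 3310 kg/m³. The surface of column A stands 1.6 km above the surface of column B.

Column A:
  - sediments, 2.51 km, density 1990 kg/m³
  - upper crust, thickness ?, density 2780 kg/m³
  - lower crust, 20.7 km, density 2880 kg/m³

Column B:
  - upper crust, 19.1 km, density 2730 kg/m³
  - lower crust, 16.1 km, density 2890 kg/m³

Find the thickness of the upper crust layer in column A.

20.6 km

Take the compensation level at the base of the deeper column (depth z_c below the surface of column A) and equate Σ ρ_i t_i down to z_c; mantle fills any gap and the z_c terms cancel.
Column A: 2.51×1990 + x×2780 + 20.7×2880 + (z_c − 23.21 − x)×3310
Column B: 1.6×0 + 19.1×2730 + 16.1×2890 + (z_c − 1.6 − 35.2)×3310
The z_c×3310 term appears on both sides and cancels. Collect the known terms of each column as K = Σ(ρt)_known − 3310 × (depth of known layers): K_A = 64610.9 − 3310×23.21 = −12214.2; K_B = 98672 − 3310×(1.6 + 35.2) = −23136.
Balance: K_A − x×(3310 − 2780) = K_B, so x = (K_A − K_B)/(3310 − 2780) = 10921.8/530 = 20.6 km.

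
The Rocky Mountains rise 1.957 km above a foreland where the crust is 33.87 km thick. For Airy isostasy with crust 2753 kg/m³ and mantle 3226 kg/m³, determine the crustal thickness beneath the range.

Root depth r = h ρ_c / (ρ_m − ρ_c) = 1.957 km × 2753 / 473 = 11.39 km.
Total thickness = T + h + r = 33.87 km + 1.957 km + 11.39 km = 47.2 km.

47.2 km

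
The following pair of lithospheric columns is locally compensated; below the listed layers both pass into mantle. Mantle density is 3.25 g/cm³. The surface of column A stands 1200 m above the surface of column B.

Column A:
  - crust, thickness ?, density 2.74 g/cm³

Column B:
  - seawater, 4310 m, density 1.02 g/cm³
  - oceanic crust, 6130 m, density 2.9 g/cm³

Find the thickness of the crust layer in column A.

Take the compensation level at the base of the deeper column (depth z_c below the surface of column A) and equate Σ ρ_i t_i down to z_c; mantle fills any gap and the z_c terms cancel.
Column A: x×2.74 + (z_c − 0 − x)×3.25
Column B: 1200×0 + 4310×1.02 + 6130×2.9 + (z_c − 1200 − 10440)×3.25
The z_c×3.25 term appears on both sides and cancels. Collect the known terms of each column as K = Σ(ρt)_known − 3.25 × (depth of known layers): K_A = 0 − 3.25×0 = 0; K_B = 22173.2 − 3.25×(1200 + 10440) = −15656.8.
Balance: K_A − x×(3.25 − 2.74) = K_B, so x = (K_A − K_B)/(3.25 − 2.74) = 15656.8/0.51 = 30700 m.

30700 m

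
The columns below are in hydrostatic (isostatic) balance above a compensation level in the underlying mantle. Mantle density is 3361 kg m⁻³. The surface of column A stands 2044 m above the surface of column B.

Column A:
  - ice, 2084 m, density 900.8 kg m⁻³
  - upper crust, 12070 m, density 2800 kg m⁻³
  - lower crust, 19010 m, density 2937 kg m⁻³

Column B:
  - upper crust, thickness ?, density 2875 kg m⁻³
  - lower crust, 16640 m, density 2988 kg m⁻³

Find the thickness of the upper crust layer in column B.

14200 m

Take the compensation level at the base of the deeper column (depth z_c below the surface of column A) and equate Σ ρ_i t_i down to z_c; mantle fills any gap and the z_c terms cancel.
Column A: 2084×900.8 + 12070×2800 + 19010×2937 + (z_c − 33164)×3361
Column B: 2044×0 + x×2875 + 16640×2988 + (z_c − 2044 − 16640 − x)×3361
The z_c×3361 term appears on both sides and cancels. Collect the known terms of each column as K = Σ(ρt)_known − 3361 × (depth of known layers): K_A = 91505637.2 − 3361×33164 = −19958566.8; K_B = 49720320 − 3361×(2044 + 16640) = −13076604.
Balance: K_A = K_B − x×(3361 − 2875), so x = (K_B − K_A)/(3361 − 2875) = 6881960/486 = 14200 m.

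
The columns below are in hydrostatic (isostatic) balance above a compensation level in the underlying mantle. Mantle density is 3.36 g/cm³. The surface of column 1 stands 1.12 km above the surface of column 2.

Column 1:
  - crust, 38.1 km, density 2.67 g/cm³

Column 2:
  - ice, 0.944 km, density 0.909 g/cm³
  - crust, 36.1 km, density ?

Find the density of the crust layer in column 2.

2.8 g/cm³

Take the compensation level at the base of the deeper column (depth z_c below the surface of column 1) and equate Σ ρ_i t_i down to z_c; mantle fills any gap and the z_c terms cancel.
Column 1: 38.1×2.67 + (z_c − 38.1)×3.36
Column 2: 1.12×0 + 0.944×0.909 + 36.1×ρ + (z_c − 1.12 − 37.044)×3.36
The z_c×3.36 term appears on both sides and cancels. Collect the known terms of each column as K = Σ(ρt)_known − 3.36 × (depth of known layers): K_1 = 101.727 − 3.36×38.1 = −26.289; K_2 = 0.858096 − 3.36×(1.12 + 37.044) = −127.372944.
Balance: K_1 = K_2 + 36.1×ρ, so ρ = (K_1 − K_2)/36.1 = 101.084/36.1 = 2.8 g/cm³.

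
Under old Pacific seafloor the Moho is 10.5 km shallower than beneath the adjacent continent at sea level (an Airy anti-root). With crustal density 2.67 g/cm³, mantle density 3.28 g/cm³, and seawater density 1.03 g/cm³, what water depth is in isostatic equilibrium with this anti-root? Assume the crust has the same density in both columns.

Replacing a thickness d of crust by seawater at the top must be balanced by replacing crust with mantle at the base: d (ρ_c − ρ_w) = a (ρ_m − ρ_c).
d = a (ρ_m − ρ_c)/(ρ_c − ρ_w) = 10.5 km × 0.61/1.64 = 3.91 km.

3.91 km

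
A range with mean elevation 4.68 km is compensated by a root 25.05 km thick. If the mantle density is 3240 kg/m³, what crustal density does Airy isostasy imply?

2730 kg/m³

ρ_c h = (ρ_m − ρ_c) r → ρ_c (h + r) = ρ_m r → ρ_c = ρ_m r / (h + r).
ρ_c = 3240 × 25.05 km / (4.68 km + 25.05 km) = 2730 kg/m³.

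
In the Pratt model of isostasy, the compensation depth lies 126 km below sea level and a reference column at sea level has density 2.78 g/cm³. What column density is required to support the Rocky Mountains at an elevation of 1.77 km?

Pratt balance: ρ_ref D = ρ (D + h).
ρ = ρ_ref D/(D + h) = 2.78 × 126 km/(126 km + 1.77 km) = 2.74 g/cm³.

2.74 g/cm³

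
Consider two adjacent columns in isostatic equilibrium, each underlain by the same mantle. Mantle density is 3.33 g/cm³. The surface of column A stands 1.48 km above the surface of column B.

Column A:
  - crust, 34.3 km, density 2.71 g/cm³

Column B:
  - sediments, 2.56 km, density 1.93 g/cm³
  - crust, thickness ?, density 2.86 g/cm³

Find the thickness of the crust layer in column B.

Take the compensation level at the base of the deeper column (depth z_c below the surface of column A) and equate Σ ρ_i t_i down to z_c; mantle fills any gap and the z_c terms cancel.
Column A: 34.3×2.71 + (z_c − 34.3)×3.33
Column B: 1.48×0 + 2.56×1.93 + x×2.86 + (z_c − 1.48 − 2.56 − x)×3.33
The z_c×3.33 term appears on both sides and cancels. Collect the known terms of each column as K = Σ(ρt)_known − 3.33 × (depth of known layers): K_A = 92.953 − 3.33×34.3 = −21.266; K_B = 4.9408 − 3.33×(1.48 + 2.56) = −8.5124.
Balance: K_A = K_B − x×(3.33 − 2.86), so x = (K_B − K_A)/(3.33 − 2.86) = 12.7536/0.47 = 27.1 km.

27.1 km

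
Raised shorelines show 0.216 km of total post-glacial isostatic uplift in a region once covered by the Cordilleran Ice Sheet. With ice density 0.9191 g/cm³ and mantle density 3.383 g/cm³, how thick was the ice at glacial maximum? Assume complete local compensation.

0.795 km

u = t ρ_ice/ρ_m → t = u ρ_m/ρ_ice = 0.216 km × 3.383/0.9191 = 0.795 km.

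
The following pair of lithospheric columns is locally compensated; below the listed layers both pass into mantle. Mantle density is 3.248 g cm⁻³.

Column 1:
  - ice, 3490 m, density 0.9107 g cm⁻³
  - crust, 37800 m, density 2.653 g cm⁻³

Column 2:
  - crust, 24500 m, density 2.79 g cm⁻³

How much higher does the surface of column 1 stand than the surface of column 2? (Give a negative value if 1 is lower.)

For any compensation level in the mantle, the mantle terms cancel and isostasy reduces to e = (Σt_1 − Σt_2) − (Σ(ρt)_1 − Σ(ρt)_2) / ρ_m.
Σt_1 = 41290 m; Σt_2 = 24500 m; Σ(ρt)_1 = 103461.743; Σ(ρt)_2 = 68355 (in m·g cm⁻³).
e = (41290 − 24500) − (103461.743 − 68355) / 3.248 = 5980 m.

5980 m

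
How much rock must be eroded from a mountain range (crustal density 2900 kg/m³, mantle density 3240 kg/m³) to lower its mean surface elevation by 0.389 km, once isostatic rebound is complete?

Net drop Δ = e − u = e − e ρ_c/ρ_m = e (ρ_m − ρ_c)/ρ_m.
e = Δ ρ_m/(ρ_m − ρ_c) = 0.389 km × 3240/340 = 3.71 km.

3.71 km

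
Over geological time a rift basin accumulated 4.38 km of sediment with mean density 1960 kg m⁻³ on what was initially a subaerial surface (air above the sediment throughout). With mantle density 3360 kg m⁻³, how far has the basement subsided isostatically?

2.56 km

Subaerial load: s = t ρ_sed / ρ_m = 4.38 km × 1960/3360 = 2.56 km.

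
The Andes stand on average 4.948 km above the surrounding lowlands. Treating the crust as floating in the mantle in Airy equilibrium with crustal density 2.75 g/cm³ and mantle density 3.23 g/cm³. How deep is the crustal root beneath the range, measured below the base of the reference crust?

By Archimedes' principle applied to the lithosphere: the weight of the topography is balanced by the buoyancy of the root, ρ_c h = (ρ_m − ρ_c) r.
r = h · ρ_c / (ρ_m − ρ_c) = 4.948 km × 2.75 / (3.23 − 2.75) = 28.3 km.

28.3 km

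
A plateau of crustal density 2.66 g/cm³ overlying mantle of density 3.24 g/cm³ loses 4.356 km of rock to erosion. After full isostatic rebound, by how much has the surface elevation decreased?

Rebound u = e ρ_c/ρ_m = 4.356 km × 2.66/3.24 = 3.576 km.
Net surface drop = e − u = 4.356 km − 3.576 km = e (ρ_m − ρ_c)/ρ_m = 0.78 km.

0.78 km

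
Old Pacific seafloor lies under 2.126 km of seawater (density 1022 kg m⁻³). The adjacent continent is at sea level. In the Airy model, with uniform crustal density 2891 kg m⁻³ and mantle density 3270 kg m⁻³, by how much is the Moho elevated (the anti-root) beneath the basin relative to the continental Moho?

Isostatic balance requires: replacing crust with seawater at the top is compensated by replacing crust with mantle at the base: d (ρ_c − ρ_w) = a (ρ_m − ρ_c).
a = d (ρ_c − ρ_w)/(ρ_m − ρ_c) = 2.126 km × 1869/379 = 10.5 km.

10.5 km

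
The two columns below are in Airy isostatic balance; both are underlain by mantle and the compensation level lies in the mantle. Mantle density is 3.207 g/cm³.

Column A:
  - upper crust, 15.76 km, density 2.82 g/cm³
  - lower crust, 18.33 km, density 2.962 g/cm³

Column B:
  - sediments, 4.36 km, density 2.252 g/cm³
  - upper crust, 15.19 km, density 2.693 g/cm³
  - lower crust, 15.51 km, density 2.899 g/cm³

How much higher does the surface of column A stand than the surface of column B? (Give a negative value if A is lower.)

−1.92 km

For any compensation level in the mantle, the mantle terms cancel and isostasy reduces to e = (Σt_A − Σt_B) − (Σ(ρt)_A − Σ(ρt)_B) / ρ_m.
Σt_A = 34.09 km; Σt_B = 35.06 km; Σ(ρt)_A = 98.73666; Σ(ρt)_B = 95.68888 (in km·g/cm³).
e = (34.09 − 35.06) − (98.73666 − 95.68888) / 3.207 = −1.92 km.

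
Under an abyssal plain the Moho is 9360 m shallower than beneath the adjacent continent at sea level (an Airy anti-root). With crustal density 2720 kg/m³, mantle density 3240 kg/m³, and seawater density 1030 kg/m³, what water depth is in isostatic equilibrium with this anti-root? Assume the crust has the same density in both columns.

2880 m

Replacing a thickness d of crust by seawater at the top must be balanced by replacing crust with mantle at the base: d (ρ_c − ρ_w) = a (ρ_m − ρ_c).
d = a (ρ_m − ρ_c)/(ρ_c − ρ_w) = 9360 m × 520/1690 = 2880 m.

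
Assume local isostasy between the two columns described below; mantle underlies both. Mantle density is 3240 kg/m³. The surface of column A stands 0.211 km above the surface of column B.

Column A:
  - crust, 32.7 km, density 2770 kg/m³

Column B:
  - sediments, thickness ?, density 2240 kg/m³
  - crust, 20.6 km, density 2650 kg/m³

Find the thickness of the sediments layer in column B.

2.53 km

Take the compensation level at the base of the deeper column (depth z_c below the surface of column A) and equate Σ ρ_i t_i down to z_c; mantle fills any gap and the z_c terms cancel.
Column A: 32.7×2770 + (z_c − 32.7)×3240
Column B: 0.211×0 + x×2240 + 20.6×2650 + (z_c − 0.211 − 20.6 − x)×3240
The z_c×3240 term appears on both sides and cancels. Collect the known terms of each column as K = Σ(ρt)_known − 3240 × (depth of known layers): K_A = 90579 − 3240×32.7 = −15369; K_B = 54590 − 3240×(0.211 + 20.6) = −12837.64.
Balance: K_A = K_B − x×(3240 − 2240), so x = (K_B − K_A)/(3240 − 2240) = 2531.36/1000 = 2.53 km.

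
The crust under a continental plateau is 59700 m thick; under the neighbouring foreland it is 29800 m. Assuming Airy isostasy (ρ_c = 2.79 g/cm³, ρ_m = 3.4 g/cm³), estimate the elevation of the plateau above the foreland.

5360 m

Excess crust Δ = 59700 m − 29800 m = 29900 m, split between elevation h and root r with h + r = Δ.
Airy balance ρ_c h = (ρ_m − ρ_c) r gives r = h ρ_c/(ρ_m − ρ_c), so h (1 + ρ_c/(ρ_m − ρ_c)) = Δ, i.e. h = Δ (ρ_m − ρ_c)/ρ_m.
h = 29900 m × 0.61/3.4 = 5360 m.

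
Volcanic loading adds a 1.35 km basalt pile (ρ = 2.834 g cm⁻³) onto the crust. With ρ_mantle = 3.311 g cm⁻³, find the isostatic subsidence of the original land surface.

Subaerial loading: s = t ρ_load / ρ_m.
s = 1.35 km × 2.834/3.311 = 1.16 km.

1.16 km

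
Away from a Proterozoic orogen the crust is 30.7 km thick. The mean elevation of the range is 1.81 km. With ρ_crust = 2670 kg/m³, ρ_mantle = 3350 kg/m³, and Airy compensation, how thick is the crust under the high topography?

Root depth r = h ρ_c / (ρ_m − ρ_c) = 1.81 km × 2670 / 680 = 7.107 km.
Total thickness = T + h + r = 30.7 km + 1.81 km + 7.107 km = 39.6 km.

39.6 km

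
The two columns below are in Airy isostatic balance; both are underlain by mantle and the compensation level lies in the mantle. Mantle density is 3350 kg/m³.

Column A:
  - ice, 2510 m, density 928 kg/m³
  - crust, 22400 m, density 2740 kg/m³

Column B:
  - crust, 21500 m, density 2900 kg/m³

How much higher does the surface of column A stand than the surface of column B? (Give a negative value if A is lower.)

For any compensation level in the mantle, the mantle terms cancel and isostasy reduces to e = (Σt_A − Σt_B) − (Σ(ρt)_A − Σ(ρt)_B) / ρ_m.
Σt_A = 24910 m; Σt_B = 21500 m; Σ(ρt)_A = 63705280; Σ(ρt)_B = 62350000 (in m·kg/m³).
e = (24910 − 21500) − (63705280 − 62350000) / 3350 = 3010 m.

3010 m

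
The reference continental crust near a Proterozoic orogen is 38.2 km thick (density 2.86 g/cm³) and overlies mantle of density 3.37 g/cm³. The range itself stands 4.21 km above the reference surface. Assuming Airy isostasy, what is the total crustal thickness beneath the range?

66 km

Root depth r = h ρ_c / (ρ_m − ρ_c) = 4.21 km × 2.86 / 0.51 = 23.61 km.
Total thickness = T + h + r = 38.2 km + 4.21 km + 23.61 km = 66 km.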